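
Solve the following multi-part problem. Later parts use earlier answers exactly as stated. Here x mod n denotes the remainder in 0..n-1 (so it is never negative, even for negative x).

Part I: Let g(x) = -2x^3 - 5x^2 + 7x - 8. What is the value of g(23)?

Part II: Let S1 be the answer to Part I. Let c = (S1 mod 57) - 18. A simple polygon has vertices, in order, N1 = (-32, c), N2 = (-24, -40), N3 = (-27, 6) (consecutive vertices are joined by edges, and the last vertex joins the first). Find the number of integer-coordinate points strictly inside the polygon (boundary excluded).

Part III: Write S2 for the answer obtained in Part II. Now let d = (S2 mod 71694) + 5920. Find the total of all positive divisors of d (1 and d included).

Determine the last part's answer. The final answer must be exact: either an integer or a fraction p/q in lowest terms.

Part I: -2*(23)^3 - 5*(23)^2 + 7*(23)^1 - 8 = (-24334) + (-2645) + (161) + (-8) = -26826; answer -26826
Part II: S1 = -26826; c = 3; cross terms: (-32*-40 - -24*3)=1352, (-24*6 - -27*-40)=-1224, (-27*3 - -32*6)=111; twice the area = |239| = 239; area = 239/2; boundary points = 1 + 1 + 1 = 3; strictly interior points = area - boundary/2 + 1 = 119; answer 119
Part III: S2 = 119; d = 6039; 6039 = 3^2 * 11 * 61; sigma = (1 + 3 + 9) * (1 + 11) * (1 + 61) = 13 * 12 * 62 = 9672; answer 9672

9672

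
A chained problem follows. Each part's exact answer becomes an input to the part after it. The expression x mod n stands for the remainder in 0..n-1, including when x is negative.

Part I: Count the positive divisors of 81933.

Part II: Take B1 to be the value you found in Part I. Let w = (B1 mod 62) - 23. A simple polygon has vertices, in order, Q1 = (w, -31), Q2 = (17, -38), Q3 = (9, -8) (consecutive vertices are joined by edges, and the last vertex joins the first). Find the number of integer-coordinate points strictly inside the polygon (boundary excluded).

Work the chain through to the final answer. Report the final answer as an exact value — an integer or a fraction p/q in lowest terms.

Part I: 81933 = 3 * 31 * 881; number of divisors = (1+1) * (1+1) * (1+1) = 8; answer 8
Part II: B1 = 8; w = -15; cross terms: (-15*-38 - 17*-31)=1097, (17*-8 - 9*-38)=206, (9*-31 - -15*-8)=-399; twice the area = |904| = 904; area = 452; boundary points = 1 + 2 + 1 = 4; strictly interior points = area - boundary/2 + 1 = 451; answer 451

451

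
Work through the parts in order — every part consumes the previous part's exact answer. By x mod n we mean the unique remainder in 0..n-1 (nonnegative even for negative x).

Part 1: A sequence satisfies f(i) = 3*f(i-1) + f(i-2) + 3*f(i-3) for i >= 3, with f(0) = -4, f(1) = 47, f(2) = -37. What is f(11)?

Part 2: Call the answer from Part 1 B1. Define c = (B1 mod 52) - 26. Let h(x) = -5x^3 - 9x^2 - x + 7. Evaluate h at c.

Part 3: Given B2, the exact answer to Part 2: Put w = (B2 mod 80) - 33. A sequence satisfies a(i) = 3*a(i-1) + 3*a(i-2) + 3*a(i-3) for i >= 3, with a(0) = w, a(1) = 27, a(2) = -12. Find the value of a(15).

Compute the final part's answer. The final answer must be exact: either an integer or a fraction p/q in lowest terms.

Part 1: f(3) = 3*(-37) + 1*(47) + 3*(-4) = -76; iterating: f(3)=-76, f(4)=-124, f(5)=-559, f(6)=-2029, f(7)=-7018, f(8)=-24760, f(9)=-87385, f(10)=-307969, f(11)=-1085572; answer -1085572
Part 2: B1 = -1085572; c = 6; -5*(6)^3 - 9*(6)^2 - 1*(6)^1 + 7 = (-1080) + (-324) + (-6) + (7) = -1403; answer -1403
Part 3: B2 = -1403; w = 4; a(3) = 3*(-12) + 3*(27) + 3*(4) = 57; iterating: a(3)=57, a(4)=216, a(5)=783, a(6)=3168, a(7)=12501, a(8)=49356, a(9)=195075, a(10)=770796, a(11)=3045681, a(12)=12034656, a(13)=47553399, a(14)=187901208, a(15)=742467789; answer 742467789

742467789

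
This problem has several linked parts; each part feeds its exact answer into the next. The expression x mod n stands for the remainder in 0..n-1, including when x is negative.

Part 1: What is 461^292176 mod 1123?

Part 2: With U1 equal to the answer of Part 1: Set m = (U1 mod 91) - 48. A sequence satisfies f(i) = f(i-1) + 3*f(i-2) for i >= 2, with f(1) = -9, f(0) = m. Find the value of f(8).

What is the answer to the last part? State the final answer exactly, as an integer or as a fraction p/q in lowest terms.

-4572

Part 1: squarings mod 1123: 461^1=461, 461^2=274, 461^4=958, 461^8=273, 461^16=411, 461^32=471, 461^64=610, 461^128=387, 461^256=410, 461^512=773, 461^1024=93, 461^2048=788, 461^4096=1048, 461^8192=10, 461^16384=100, 461^32768=1016, 461^65536=219, 461^131072=795, 461^262144=899; 461^292176 = 461^16 * 461^64 * 461^256 * 461^1024 * 461^4096 * 461^8192 * 461^16384 * 461^262144 = 1040 (mod 1123); answer 1040
Part 2: U1 = 1040; m = -9; f(2) = 1*(-9) + 3*(-9) = -36; iterating: f(2)=-36, f(3)=-63, f(4)=-171, f(5)=-360, f(6)=-873, f(7)=-1953, f(8)=-4572; answer -4572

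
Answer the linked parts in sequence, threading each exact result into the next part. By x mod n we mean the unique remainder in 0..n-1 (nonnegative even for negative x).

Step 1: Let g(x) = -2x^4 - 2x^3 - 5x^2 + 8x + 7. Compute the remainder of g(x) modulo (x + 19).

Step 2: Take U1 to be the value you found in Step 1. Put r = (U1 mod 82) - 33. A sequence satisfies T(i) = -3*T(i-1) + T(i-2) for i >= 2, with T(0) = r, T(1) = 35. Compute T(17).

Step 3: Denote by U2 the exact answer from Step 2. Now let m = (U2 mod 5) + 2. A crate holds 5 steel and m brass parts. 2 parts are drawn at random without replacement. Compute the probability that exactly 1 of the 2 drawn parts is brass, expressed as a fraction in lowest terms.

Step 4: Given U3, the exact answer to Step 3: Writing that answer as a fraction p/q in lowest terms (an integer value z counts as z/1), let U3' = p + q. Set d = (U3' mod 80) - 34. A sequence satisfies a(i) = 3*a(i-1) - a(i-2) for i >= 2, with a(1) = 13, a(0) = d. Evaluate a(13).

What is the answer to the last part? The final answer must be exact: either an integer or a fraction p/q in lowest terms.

Step 1: remainder = value at the root: -2*(-19)^4 - 2*(-19)^3 - 5*(-19)^2 + 8*(-19)^1 + 7 = (-260642) + (13718) + (-1805) + (-152) + (7) = -248874; answer -248874
Step 2: U1 = -248874; r = 45; T(2) = -3*(35) + 1*(45) = -60; iterating: T(2)=-60, T(3)=215, T(4)=-705, T(5)=2330, T(6)=-7695, T(7)=25415, T(8)=-83940, T(9)=277235, T(10)=-915645, T(11)=3024170, T(12)=-9988155, T(13)=32988635, T(14)=-108954060, T(15)=359850815, T(16)=-1188506505, T(17)=3925370330; answer 3925370330
Step 3: U2 = 3925370330; m = 2; total draws C(7,2) = 21; favorable C(2,1)*C(5,1) = 10; P = 10/21; answer 10/21
Step 4: U3 = 10/21; threaded value p + q = 31; d = -3; a(2) = 3*(13) - 1*(-3) = 42; iterating: a(2)=42, a(3)=113, a(4)=297, a(5)=778, a(6)=2037, a(7)=5333, a(8)=13962, a(9)=36553, a(10)=95697, a(11)=250538, a(12)=655917, a(13)=1717213; answer 1717213

1717213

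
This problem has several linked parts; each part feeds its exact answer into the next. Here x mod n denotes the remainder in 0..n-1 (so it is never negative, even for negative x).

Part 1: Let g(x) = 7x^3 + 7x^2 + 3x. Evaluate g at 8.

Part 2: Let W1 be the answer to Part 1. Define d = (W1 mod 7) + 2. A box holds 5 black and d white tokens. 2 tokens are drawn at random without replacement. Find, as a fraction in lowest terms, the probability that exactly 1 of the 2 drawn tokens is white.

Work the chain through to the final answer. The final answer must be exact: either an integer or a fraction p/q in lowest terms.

5/9

Part 1: 7*(8)^3 + 7*(8)^2 + 3*(8)^1 = (3584) + (448) + (24) = 4056; answer 4056
Part 2: W1 = 4056; d = 5; total draws C(10,2) = 45; favorable C(5,1)*C(5,1) = 25; P = 5/9; answer 5/9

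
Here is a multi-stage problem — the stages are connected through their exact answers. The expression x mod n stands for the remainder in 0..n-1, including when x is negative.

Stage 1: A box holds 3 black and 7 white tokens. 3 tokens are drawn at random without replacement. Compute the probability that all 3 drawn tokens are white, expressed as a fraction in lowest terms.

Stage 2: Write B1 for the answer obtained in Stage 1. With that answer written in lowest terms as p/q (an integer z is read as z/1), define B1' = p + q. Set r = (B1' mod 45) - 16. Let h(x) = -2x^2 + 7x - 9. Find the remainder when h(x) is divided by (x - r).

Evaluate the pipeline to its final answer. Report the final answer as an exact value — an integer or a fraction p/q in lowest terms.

-354

Stage 1: total draws C(10,3) = 120; favorable C(7,3) = 35; P = 7/24; answer 7/24
Stage 2: B1 = 7/24; threaded value p + q = 31; r = 15; remainder = value at the root: -2*(15)^2 + 7*(15)^1 - 9 = (-450) + (105) + (-9) = -354; answer -354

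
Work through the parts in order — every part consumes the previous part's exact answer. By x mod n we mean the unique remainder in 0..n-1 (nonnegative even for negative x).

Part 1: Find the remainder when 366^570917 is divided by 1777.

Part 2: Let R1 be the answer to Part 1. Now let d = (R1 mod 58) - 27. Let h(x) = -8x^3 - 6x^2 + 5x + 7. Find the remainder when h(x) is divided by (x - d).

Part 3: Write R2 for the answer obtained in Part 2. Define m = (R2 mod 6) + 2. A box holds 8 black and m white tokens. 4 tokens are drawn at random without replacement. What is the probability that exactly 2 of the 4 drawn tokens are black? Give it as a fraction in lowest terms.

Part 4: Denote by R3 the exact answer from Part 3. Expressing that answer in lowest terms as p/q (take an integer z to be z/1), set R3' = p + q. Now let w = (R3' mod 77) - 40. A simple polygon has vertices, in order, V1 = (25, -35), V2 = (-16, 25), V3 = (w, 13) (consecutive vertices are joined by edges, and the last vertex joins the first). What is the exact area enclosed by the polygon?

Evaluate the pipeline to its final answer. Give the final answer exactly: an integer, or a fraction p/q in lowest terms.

1104

Part 1: squarings mod 1777: 366^1=366, 366^2=681, 366^4=1741, 366^8=1296, 366^16=351, 366^32=588, 366^64=1006, 366^128=923, 366^256=746, 366^512=315, 366^1024=1490, 366^2048=627, 366^4096=412, 366^8192=929, 366^16384=1196, 366^32768=1708, 366^65536=1207, 366^131072=1486, 366^262144=1162, 366^524288=1501; 366^570917 = 366^1 * 366^4 * 366^32 * 366^512 * 366^1024 * 366^4096 * 366^8192 * 366^32768 * 366^524288 = 1215 (mod 1777); answer 1215
Part 2: R1 = 1215; d = 28; remainder = value at the root: -8*(28)^3 - 6*(28)^2 + 5*(28)^1 + 7 = (-175616) + (-4704) + (140) + (7) = -180173; answer -180173
Part 3: R2 = -180173; m = 3; total draws C(11,4) = 330; favorable C(8,2)*C(3,2) = 84; P = 14/55; answer 14/55
Part 4: R3 = 14/55; threaded value p + q = 69; w = 29; cross terms: (25*25 - -16*-35)=65, (-16*13 - 29*25)=-933, (29*-35 - 25*13)=-1340; twice the area = |-2208| = 2208; area = 1104; answer 1104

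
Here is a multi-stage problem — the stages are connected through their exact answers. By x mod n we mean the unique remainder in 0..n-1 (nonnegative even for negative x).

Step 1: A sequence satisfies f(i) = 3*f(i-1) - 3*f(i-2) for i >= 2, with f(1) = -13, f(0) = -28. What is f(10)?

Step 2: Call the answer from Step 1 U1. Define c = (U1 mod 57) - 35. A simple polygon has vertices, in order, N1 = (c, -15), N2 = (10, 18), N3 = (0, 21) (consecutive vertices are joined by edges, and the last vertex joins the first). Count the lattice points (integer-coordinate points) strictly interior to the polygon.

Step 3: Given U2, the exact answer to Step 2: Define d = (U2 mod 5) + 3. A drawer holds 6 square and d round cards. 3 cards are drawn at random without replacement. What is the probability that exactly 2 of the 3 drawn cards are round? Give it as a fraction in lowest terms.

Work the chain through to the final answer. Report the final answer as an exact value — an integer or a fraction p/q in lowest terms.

Step 1: f(2) = 3*(-13) - 3*(-28) = 45; iterating: f(2)=45, f(3)=174, f(4)=387, f(5)=639, f(6)=756, f(7)=351, f(8)=-1215, f(9)=-4698, f(10)=-10449; answer -10449
Step 2: U1 = -10449; c = 4; cross terms: (4*18 - 10*-15)=222, (10*21 - 0*18)=210, (0*-15 - 4*21)=-84; twice the area = |348| = 348; area = 174; boundary points = 3 + 1 + 4 = 8; strictly interior points = area - boundary/2 + 1 = 171; answer 171
Step 3: U2 = 171; d = 4; total draws C(10,3) = 120; favorable C(4,2)*C(6,1) = 36; P = 3/10; answer 3/10

3/10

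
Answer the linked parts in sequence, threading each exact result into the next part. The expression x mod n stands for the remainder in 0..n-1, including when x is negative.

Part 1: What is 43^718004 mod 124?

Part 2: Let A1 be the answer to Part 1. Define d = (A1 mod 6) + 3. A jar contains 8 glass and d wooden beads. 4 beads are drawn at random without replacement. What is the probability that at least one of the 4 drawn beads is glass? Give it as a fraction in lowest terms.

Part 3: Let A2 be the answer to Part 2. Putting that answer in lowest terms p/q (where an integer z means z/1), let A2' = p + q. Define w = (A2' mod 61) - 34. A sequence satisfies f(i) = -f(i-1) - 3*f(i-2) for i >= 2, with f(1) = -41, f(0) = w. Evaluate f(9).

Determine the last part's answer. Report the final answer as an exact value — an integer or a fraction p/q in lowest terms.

5239

Part 1: squarings mod 124: 43^1=43, 43^2=113, 43^4=121, 43^8=9, 43^16=81, 43^32=113, 43^64=121, 43^128=9, 43^256=81, 43^512=113, 43^1024=121, 43^2048=9, 43^4096=81, 43^8192=113, 43^16384=121, 43^32768=9, 43^65536=81, 43^131072=113, 43^262144=121, 43^524288=9; 43^718004 = 43^4 * 43^16 * 43^32 * 43^128 * 43^1024 * 43^4096 * 43^8192 * 43^16384 * 43^32768 * 43^131072 * 43^524288 = 49 (mod 124); answer 49
Part 2: A1 = 49; d = 4; total draws C(12,4) = 495; complement C(4,4) = 1; favorable 495 - 1 = 494; P = 494/495; answer 494/495
Part 3: A2 = 494/495; threaded value p + q = 989; w = -21; f(2) = -1*(-41) - 3*(-21) = 104; iterating: f(2)=104, f(3)=19, f(4)=-331, f(5)=274, f(6)=719, f(7)=-1541, f(8)=-616, f(9)=5239; answer 5239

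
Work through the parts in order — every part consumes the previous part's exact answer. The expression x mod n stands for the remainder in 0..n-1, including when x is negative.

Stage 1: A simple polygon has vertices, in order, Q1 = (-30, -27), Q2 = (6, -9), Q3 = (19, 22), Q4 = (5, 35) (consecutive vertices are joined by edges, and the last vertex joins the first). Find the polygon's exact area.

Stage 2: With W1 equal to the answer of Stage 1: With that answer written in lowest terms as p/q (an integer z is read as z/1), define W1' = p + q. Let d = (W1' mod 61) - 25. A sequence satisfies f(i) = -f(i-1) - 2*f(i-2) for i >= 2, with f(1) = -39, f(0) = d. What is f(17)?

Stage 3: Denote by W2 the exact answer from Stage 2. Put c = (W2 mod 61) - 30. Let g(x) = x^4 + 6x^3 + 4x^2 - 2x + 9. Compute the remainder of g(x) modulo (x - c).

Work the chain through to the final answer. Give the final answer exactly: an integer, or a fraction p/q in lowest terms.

Stage 1: cross terms: (-30*-9 - 6*-27)=432, (6*22 - 19*-9)=303, (19*35 - 5*22)=555, (5*-27 - -30*35)=915; twice the area = |2205| = 2205; area = 2205/2; answer 2205/2
Stage 2: W1 = 2205/2; threaded value p + q = 2207; d = -14; f(2) = -1*(-39) - 2*(-14) = 67; iterating: f(2)=67, f(3)=11, f(4)=-145, f(5)=123, f(6)=167, f(7)=-413, f(8)=79, f(9)=747, f(10)=-905, f(11)=-589, f(12)=2399, f(13)=-1221, f(14)=-3577, f(15)=6019, f(16)=1135, f(17)=-13173; answer -13173
Stage 3: W2 = -13173; c = -27; remainder = value at the root: 1*(-27)^4 + 6*(-27)^3 + 4*(-27)^2 - 2*(-27)^1 + 9 = (531441) + (-118098) + (2916) + (54) + (9) = 416322; answer 416322

416322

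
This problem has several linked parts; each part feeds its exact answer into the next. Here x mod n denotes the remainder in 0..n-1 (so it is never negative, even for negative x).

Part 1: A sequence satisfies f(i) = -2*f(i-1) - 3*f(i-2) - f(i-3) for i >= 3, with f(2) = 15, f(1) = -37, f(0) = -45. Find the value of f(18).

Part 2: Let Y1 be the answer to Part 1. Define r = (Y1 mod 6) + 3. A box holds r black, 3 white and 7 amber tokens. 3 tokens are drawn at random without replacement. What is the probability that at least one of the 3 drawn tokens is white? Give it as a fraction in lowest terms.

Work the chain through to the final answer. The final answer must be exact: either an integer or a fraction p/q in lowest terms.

Part 1: f(3) = -2*(15) - 3*(-37) - 1*(-45) = 126; iterating: f(3)=126, f(4)=-260, f(5)=127, f(6)=400, f(7)=-921, f(8)=515, f(9)=1333, f(10)=-3290, f(11)=2066, f(12)=4405, f(13)=-11718, f(14)=8155, f(15)=14439, f(16)=-41625, f(17)=31778, f(18)=46880; answer 46880
Part 2: Y1 = 46880; r = 5; total draws C(15,3) = 455; complement C(12,3) = 220; favorable 455 - 220 = 235; P = 47/91; answer 47/91

47/91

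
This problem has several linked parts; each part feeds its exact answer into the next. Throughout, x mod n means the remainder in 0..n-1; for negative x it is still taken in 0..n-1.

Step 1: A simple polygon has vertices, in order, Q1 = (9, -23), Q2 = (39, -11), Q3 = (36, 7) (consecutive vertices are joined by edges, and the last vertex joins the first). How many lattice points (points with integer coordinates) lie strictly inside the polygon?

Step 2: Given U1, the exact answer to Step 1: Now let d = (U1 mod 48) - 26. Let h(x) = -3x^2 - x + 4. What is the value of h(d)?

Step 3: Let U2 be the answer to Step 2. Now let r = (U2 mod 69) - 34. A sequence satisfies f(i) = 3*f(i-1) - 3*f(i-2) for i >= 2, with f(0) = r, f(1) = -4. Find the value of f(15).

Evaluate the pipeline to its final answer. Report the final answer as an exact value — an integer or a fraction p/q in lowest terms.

94041

Step 1: cross terms: (9*-11 - 39*-23)=798, (39*7 - 36*-11)=669, (36*-23 - 9*7)=-891; twice the area = |576| = 576; area = 288; boundary points = 6 + 3 + 3 = 12; strictly interior points = area - boundary/2 + 1 = 283; answer 283
Step 2: U1 = 283; d = 17; -3*(17)^2 - 1*(17)^1 + 4 = (-867) + (-17) + (4) = -880; answer -880
Step 3: U2 = -880; r = -17; f(2) = 3*(-4) - 3*(-17) = 39; iterating: f(2)=39, f(3)=129, f(4)=270, f(5)=423, f(6)=459, f(7)=108, f(8)=-1053, f(9)=-3483, f(10)=-7290, f(11)=-11421, f(12)=-12393, f(13)=-2916, f(14)=28431, f(15)=94041; answer 94041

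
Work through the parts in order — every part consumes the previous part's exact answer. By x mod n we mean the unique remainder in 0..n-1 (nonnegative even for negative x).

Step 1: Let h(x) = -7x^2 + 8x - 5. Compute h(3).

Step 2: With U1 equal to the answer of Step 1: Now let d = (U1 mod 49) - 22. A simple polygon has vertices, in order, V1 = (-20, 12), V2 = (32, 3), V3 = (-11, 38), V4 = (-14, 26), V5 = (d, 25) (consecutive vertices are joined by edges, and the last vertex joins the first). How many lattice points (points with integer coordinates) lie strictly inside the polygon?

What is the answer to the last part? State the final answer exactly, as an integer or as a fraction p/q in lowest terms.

Step 1: -7*(3)^2 + 8*(3)^1 - 5 = (-63) + (24) + (-5) = -44; answer -44
Step 2: U1 = -44; d = -17; cross terms: (-20*3 - 32*12)=-444, (32*38 - -11*3)=1249, (-11*26 - -14*38)=246, (-14*25 - -17*26)=92, (-17*12 - -20*25)=296; twice the area = |1439| = 1439; area = 1439/2; boundary points = 1 + 1 + 3 + 1 + 1 = 7; strictly interior points = area - boundary/2 + 1 = 717; answer 717

717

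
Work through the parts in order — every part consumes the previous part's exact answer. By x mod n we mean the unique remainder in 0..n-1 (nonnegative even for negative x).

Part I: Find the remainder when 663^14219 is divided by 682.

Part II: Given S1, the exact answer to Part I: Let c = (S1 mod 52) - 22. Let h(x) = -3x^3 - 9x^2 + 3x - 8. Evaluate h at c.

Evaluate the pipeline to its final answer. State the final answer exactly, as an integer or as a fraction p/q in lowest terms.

2863

Part I: squarings mod 682: 663^1=663, 663^2=361, 663^4=59, 663^8=71, 663^16=267, 663^32=361, 663^64=59, 663^128=71, 663^256=267, 663^512=361, 663^1024=59, 663^2048=71, 663^4096=267, 663^8192=361; 663^14219 = 663^1 * 663^2 * 663^8 * 663^128 * 663^256 * 663^512 * 663^1024 * 663^4096 * 663^8192 = 323 (mod 682); answer 323
Part II: S1 = 323; c = -11; -3*(-11)^3 - 9*(-11)^2 + 3*(-11)^1 - 8 = (3993) + (-1089) + (-33) + (-8) = 2863; answer 2863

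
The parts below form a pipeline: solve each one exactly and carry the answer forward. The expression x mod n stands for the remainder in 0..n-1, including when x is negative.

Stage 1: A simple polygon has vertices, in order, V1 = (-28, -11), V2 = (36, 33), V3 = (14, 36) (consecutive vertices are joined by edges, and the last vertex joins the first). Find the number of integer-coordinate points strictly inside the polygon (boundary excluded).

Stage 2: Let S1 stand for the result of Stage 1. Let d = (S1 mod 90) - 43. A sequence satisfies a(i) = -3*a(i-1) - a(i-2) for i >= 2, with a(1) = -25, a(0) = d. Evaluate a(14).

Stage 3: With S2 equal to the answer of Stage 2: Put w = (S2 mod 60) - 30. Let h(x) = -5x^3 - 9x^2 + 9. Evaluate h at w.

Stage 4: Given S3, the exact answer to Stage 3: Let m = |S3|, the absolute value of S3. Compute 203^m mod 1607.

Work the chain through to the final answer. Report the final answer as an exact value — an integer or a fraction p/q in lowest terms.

1435

Stage 1: cross terms: (-28*33 - 36*-11)=-528, (36*36 - 14*33)=834, (14*-11 - -28*36)=854; twice the area = |1160| = 1160; area = 580; boundary points = 4 + 1 + 1 = 6; strictly interior points = area - boundary/2 + 1 = 578; answer 578
Stage 2: S1 = 578; d = -5; a(2) = -3*(-25) - 1*(-5) = 80; iterating: a(2)=80, a(3)=-215, a(4)=565, a(5)=-1480, a(6)=3875, a(7)=-10145, a(8)=26560, a(9)=-69535, a(10)=182045, a(11)=-476600, a(12)=1247755, a(13)=-3266665, a(14)=8552240; answer 8552240
Stage 3: S2 = 8552240; w = -10; -5*(-10)^3 - 9*(-10)^2 + 9 = (5000) + (-900) + (9) = 4109; answer 4109
Stage 4: S3 = 4109; m = 4109; squarings mod 1607: 203^1=203, 203^2=1034, 203^4=501, 203^8=309, 203^16=668, 203^32=1085, 203^64=901, 203^128=266, 203^256=48, 203^512=697, 203^1024=495, 203^2048=761, 203^4096=601; 203^4109 = 203^1 * 203^4 * 203^8 * 203^4096 = 1435 (mod 1607); answer 1435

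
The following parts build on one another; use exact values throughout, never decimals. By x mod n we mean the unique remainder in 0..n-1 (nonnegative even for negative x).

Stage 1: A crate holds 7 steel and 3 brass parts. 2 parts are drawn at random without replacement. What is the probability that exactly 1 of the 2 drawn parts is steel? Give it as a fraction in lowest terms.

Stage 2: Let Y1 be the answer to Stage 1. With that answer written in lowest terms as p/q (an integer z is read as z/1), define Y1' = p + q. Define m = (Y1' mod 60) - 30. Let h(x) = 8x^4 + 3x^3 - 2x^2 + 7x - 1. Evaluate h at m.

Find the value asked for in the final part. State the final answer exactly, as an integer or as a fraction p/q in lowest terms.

Stage 1: total draws C(10,2) = 45; favorable C(7,1)*C(3,1) = 21; P = 7/15; answer 7/15
Stage 2: Y1 = 7/15; threaded value p + q = 22; m = -8; 8*(-8)^4 + 3*(-8)^3 - 2*(-8)^2 + 7*(-8)^1 - 1 = (32768) + (-1536) + (-128) + (-56) + (-1) = 31047; answer 31047

31047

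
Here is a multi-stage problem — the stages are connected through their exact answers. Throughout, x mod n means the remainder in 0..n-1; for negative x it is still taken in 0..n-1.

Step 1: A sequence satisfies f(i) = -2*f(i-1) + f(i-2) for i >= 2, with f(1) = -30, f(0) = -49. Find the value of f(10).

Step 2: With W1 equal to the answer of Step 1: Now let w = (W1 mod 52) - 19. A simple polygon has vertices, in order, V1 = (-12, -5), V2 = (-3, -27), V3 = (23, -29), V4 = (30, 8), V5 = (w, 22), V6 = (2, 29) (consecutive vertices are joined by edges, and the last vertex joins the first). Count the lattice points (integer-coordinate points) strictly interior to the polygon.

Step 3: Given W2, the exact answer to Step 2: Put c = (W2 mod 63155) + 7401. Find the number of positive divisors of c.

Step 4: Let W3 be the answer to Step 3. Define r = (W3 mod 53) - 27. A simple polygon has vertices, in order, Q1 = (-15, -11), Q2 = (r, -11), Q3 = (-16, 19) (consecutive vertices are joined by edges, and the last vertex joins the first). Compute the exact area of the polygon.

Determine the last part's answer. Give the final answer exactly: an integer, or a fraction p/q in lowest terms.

540

Step 1: f(2) = -2*(-30) + 1*(-49) = 11; iterating: f(2)=11, f(3)=-52, f(4)=115, f(5)=-282, f(6)=679, f(7)=-1640, f(8)=3959, f(9)=-9558, f(10)=23075; answer 23075
Step 2: W1 = 23075; w = 20; cross terms: (-12*-27 - -3*-5)=309, (-3*-29 - 23*-27)=708, (23*8 - 30*-29)=1054, (30*22 - 20*8)=500, (20*29 - 2*22)=536, (2*-5 - -12*29)=338; twice the area = |3445| = 3445; area = 3445/2; boundary points = 1 + 2 + 1 + 2 + 1 + 2 = 9; strictly interior points = area - boundary/2 + 1 = 1719; answer 1719
Step 3: W2 = 1719; c = 9120; 9120 = 2^5 * 3 * 5 * 19; number of divisors = (5+1) * (1+1) * (1+1) * (1+1) = 48; answer 48
Step 4: W3 = 48; r = 21; cross terms: (-15*-11 - 21*-11)=396, (21*19 - -16*-11)=223, (-16*-11 - -15*19)=461; twice the area = |1080| = 1080; area = 540; answer 540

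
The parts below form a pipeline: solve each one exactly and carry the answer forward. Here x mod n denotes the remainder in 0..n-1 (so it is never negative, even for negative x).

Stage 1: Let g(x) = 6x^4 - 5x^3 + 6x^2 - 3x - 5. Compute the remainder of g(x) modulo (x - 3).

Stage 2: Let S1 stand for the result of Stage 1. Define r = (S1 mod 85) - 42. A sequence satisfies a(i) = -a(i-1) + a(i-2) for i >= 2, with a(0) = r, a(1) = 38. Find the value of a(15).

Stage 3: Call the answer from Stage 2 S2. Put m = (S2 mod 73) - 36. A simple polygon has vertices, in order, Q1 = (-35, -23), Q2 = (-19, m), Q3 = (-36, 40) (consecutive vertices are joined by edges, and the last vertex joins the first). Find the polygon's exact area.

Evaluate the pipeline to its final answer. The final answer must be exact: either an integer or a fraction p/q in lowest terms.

999/2

Stage 1: remainder = value at the root: 6*(3)^4 - 5*(3)^3 + 6*(3)^2 - 3*(3)^1 - 5 = (486) + (-135) + (54) + (-9) + (-5) = 391; answer 391
Stage 2: S1 = 391; r = 9; a(2) = -1*(38) + 1*(9) = -29; iterating: a(2)=-29, a(3)=67, a(4)=-96, a(5)=163, a(6)=-259, a(7)=422, a(8)=-681, a(9)=1103, a(10)=-1784, a(11)=2887, a(12)=-4671, a(13)=7558, a(14)=-12229, a(15)=19787; answer 19787
Stage 3: S2 = 19787; m = -32; cross terms: (-35*-32 - -19*-23)=683, (-19*40 - -36*-32)=-1912, (-36*-23 - -35*40)=2228; twice the area = |999| = 999; area = 999/2; answer 999/2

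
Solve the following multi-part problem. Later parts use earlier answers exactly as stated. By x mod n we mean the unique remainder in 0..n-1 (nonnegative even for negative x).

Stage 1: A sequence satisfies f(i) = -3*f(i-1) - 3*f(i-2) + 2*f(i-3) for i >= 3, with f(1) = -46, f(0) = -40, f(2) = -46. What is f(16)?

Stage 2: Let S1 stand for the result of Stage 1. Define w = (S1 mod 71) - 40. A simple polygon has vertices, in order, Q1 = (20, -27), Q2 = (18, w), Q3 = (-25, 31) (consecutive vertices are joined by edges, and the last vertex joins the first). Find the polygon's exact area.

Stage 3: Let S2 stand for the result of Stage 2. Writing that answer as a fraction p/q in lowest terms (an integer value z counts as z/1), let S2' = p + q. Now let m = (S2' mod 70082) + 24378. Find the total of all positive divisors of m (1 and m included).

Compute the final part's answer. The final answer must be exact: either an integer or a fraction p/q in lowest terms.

50904

Stage 1: f(3) = -3*(-46) - 3*(-46) + 2*(-40) = 196; iterating: f(3)=196, f(4)=-542, f(5)=946, f(6)=-820, f(7)=-1462, f(8)=8738, f(9)=-23468, f(10)=41266, f(11)=-35918, f(12)=-62980, f(13)=379226, f(14)=-1020574, f(15)=1798084, f(16)=-1574078; answer -1574078
Stage 2: S1 = -1574078; w = 23; cross terms: (20*23 - 18*-27)=946, (18*31 - -25*23)=1133, (-25*-27 - 20*31)=55; twice the area = |2134| = 2134; area = 1067; answer 1067
Stage 3: S2 = 1067; threaded value p + q = 1068; m = 25446; 25446 = 2 * 3 * 4241; sigma = (1 + 2) * (1 + 3) * (1 + 4241) = 3 * 4 * 4242 = 50904; answer 50904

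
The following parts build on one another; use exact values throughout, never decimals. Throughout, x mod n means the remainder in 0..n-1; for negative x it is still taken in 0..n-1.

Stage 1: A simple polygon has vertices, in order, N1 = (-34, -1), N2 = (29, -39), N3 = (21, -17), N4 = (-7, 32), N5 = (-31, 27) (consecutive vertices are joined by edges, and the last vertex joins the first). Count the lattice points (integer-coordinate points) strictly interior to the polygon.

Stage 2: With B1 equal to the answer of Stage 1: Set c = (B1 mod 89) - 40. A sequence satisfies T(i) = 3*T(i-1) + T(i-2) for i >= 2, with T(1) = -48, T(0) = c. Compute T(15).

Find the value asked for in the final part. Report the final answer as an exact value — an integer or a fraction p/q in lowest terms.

Stage 1: cross terms: (-34*-39 - 29*-1)=1355, (29*-17 - 21*-39)=326, (21*32 - -7*-17)=553, (-7*27 - -31*32)=803, (-31*-1 - -34*27)=949; twice the area = |3986| = 3986; area = 1993; boundary points = 1 + 2 + 7 + 1 + 1 = 12; strictly interior points = area - boundary/2 + 1 = 1988; answer 1988
Stage 2: B1 = 1988; c = -10; T(2) = 3*(-48) + 1*(-10) = -154; iterating: T(2)=-154, T(3)=-510, T(4)=-1684, T(5)=-5562, T(6)=-18370, T(7)=-60672, T(8)=-200386, T(9)=-661830, T(10)=-2185876, T(11)=-7219458, T(12)=-23844250, T(13)=-78752208, T(14)=-260100874, T(15)=-859054830; answer -859054830

-859054830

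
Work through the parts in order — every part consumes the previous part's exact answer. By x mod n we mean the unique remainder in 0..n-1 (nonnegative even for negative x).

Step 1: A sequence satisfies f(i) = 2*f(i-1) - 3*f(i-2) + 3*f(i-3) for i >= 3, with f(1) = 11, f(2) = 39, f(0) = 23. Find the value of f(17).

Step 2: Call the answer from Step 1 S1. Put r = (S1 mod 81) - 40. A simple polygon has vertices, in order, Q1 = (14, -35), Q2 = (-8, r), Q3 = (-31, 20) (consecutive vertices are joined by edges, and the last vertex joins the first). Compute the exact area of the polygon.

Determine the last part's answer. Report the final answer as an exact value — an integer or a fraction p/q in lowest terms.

Step 1: f(3) = 2*(39) - 3*(11) + 3*(23) = 114; iterating: f(3)=114, f(4)=144, f(5)=63, f(6)=36, f(7)=315, f(8)=711, f(9)=585, f(10)=-18, f(11)=342, f(12)=2493, f(13)=3906, f(14)=1359, f(15)=-1521, f(16)=4599, f(17)=17838; answer 17838
Step 2: S1 = 17838; r = -22; cross terms: (14*-22 - -8*-35)=-588, (-8*20 - -31*-22)=-842, (-31*-35 - 14*20)=805; twice the area = |-625| = 625; area = 625/2; answer 625/2

625/2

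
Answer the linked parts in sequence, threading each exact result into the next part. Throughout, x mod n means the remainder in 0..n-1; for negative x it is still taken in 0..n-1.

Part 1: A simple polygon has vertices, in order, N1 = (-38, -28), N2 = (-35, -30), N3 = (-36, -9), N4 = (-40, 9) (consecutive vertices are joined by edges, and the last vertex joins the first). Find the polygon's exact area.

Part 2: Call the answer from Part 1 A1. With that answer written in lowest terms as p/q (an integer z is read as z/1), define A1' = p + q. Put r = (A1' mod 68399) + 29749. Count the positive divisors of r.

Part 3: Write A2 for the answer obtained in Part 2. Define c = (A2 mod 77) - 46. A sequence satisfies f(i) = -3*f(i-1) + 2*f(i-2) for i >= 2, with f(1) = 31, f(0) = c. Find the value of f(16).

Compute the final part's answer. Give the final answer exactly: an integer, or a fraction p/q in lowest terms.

-8690642281

Part 1: cross terms: (-38*-30 - -35*-28)=160, (-35*-9 - -36*-30)=-765, (-36*9 - -40*-9)=-684, (-40*-28 - -38*9)=1462; twice the area = |173| = 173; area = 173/2; answer 173/2
Part 2: A1 = 173/2; threaded value p + q = 175; r = 29924; 29924 = 2^2 * 7481; number of divisors = (2+1) * (1+1) = 6; answer 6
Part 3: A2 = 6; c = -40; f(2) = -3*(31) + 2*(-40) = -173; iterating: f(2)=-173, f(3)=581, f(4)=-2089, f(5)=7429, f(6)=-26465, f(7)=94253, f(8)=-335689, f(9)=1195573, f(10)=-4258097, f(11)=15165437, f(12)=-54012505, f(13)=192368389, f(14)=-685130177, f(15)=2440127309, f(16)=-8690642281; answer -8690642281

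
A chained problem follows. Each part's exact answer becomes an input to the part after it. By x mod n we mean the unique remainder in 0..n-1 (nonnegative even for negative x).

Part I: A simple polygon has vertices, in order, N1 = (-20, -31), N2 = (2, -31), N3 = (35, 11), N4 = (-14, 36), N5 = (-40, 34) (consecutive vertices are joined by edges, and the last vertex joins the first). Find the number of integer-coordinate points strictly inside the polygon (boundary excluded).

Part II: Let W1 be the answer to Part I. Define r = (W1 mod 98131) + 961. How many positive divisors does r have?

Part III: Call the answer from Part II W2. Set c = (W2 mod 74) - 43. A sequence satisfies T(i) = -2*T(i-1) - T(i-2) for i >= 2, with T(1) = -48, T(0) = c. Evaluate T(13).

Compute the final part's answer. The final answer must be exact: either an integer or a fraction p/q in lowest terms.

-1116

Part I: cross terms: (-20*-31 - 2*-31)=682, (2*11 - 35*-31)=1107, (35*36 - -14*11)=1414, (-14*34 - -40*36)=964, (-40*-31 - -20*34)=1920; twice the area = |6087| = 6087; area = 6087/2; boundary points = 22 + 3 + 1 + 2 + 5 = 33; strictly interior points = area - boundary/2 + 1 = 3028; answer 3028
Part II: W1 = 3028; r = 3989; 3989 is prime, so its only divisors are 1 and 3989; count = 2; answer 2
Part III: W2 = 2; c = -41; T(2) = -2*(-48) - 1*(-41) = 137; iterating: T(2)=137, T(3)=-226, T(4)=315, T(5)=-404, T(6)=493, T(7)=-582, T(8)=671, T(9)=-760, T(10)=849, T(11)=-938, T(12)=1027, T(13)=-1116; answer -1116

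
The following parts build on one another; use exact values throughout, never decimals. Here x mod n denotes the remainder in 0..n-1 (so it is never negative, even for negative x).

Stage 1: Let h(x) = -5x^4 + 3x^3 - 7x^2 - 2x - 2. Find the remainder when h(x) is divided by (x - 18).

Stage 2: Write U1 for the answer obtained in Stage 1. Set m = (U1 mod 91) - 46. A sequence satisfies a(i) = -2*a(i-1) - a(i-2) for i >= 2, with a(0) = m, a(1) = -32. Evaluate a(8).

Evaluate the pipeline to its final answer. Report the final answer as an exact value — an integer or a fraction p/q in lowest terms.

Stage 1: remainder = value at the root: -5*(18)^4 + 3*(18)^3 - 7*(18)^2 - 2*(18)^1 - 2 = (-524880) + (17496) + (-2268) + (-36) + (-2) = -509690; answer -509690
Stage 2: U1 = -509690; m = -45; a(2) = -2*(-32) - 1*(-45) = 109; iterating: a(2)=109, a(3)=-186, a(4)=263, a(5)=-340, a(6)=417, a(7)=-494, a(8)=571; answer 571

571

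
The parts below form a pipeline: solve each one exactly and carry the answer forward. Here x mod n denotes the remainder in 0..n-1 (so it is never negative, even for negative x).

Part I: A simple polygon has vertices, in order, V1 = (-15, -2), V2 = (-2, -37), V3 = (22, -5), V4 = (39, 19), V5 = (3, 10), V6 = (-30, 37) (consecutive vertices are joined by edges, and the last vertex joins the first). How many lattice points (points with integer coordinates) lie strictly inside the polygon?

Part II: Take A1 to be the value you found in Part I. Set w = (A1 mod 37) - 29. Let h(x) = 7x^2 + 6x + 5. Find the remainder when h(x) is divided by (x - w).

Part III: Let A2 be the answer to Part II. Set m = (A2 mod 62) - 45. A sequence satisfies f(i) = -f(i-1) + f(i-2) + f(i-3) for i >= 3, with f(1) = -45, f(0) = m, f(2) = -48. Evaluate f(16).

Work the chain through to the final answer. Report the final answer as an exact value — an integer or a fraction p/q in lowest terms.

Part I: cross terms: (-15*-37 - -2*-2)=551, (-2*-5 - 22*-37)=824, (22*19 - 39*-5)=613, (39*10 - 3*19)=333, (3*37 - -30*10)=411, (-30*-2 - -15*37)=615; twice the area = |3347| = 3347; area = 3347/2; boundary points = 1 + 8 + 1 + 9 + 3 + 3 = 25; strictly interior points = area - boundary/2 + 1 = 1662; answer 1662
Part II: A1 = 1662; w = 5; remainder = value at the root: 7*(5)^2 + 6*(5)^1 + 5 = (175) + (30) + (5) = 210; answer 210
Part III: A2 = 210; m = -21; f(3) = -1*(-48) + 1*(-45) + 1*(-21) = -18; iterating: f(3)=-18, f(4)=-75, f(5)=9, f(6)=-102, f(7)=36, f(8)=-129, f(9)=63, f(10)=-156, f(11)=90, f(12)=-183, f(13)=117, f(14)=-210, f(15)=144, f(16)=-237; answer -237

-237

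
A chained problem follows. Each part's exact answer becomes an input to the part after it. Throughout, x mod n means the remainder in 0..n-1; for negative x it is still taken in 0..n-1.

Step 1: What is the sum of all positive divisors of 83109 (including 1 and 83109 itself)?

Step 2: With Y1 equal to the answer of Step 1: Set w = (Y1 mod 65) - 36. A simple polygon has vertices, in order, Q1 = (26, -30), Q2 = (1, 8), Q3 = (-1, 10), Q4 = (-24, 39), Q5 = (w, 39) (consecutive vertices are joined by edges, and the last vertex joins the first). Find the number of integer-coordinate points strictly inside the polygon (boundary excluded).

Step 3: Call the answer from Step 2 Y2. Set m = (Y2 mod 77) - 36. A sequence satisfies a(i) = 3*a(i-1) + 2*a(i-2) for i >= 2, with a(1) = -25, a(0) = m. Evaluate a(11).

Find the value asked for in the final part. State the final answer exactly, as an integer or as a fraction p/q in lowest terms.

Step 1: 83109 = 3 * 13 * 2131; sigma = (1 + 3) * (1 + 13) * (1 + 2131) = 4 * 14 * 2132 = 119392; answer 119392
Step 2: Y1 = 119392; w = 16; cross terms: (26*8 - 1*-30)=238, (1*10 - -1*8)=18, (-1*39 - -24*10)=201, (-24*39 - 16*39)=-1560, (16*-30 - 26*39)=-1494; twice the area = |-2597| = 2597; area = 2597/2; boundary points = 1 + 2 + 1 + 40 + 1 = 45; strictly interior points = area - boundary/2 + 1 = 1277; answer 1277
Step 3: Y2 = 1277; m = 9; a(2) = 3*(-25) + 2*(9) = -57; iterating: a(2)=-57, a(3)=-221, a(4)=-777, a(5)=-2773, a(6)=-9873, a(7)=-35165, a(8)=-125241, a(9)=-446053, a(10)=-1588641, a(11)=-5658029; answer -5658029

-5658029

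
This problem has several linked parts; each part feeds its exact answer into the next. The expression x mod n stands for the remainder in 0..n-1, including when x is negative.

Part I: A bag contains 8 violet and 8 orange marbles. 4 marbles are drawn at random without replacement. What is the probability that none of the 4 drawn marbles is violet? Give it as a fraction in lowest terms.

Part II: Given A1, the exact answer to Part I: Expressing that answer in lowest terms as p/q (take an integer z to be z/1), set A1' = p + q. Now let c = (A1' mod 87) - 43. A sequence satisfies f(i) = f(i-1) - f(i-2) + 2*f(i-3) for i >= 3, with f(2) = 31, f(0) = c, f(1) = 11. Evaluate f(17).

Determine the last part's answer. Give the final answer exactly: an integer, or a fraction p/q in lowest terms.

Part I: total draws C(16,4) = 1820; favorable C(8,4) = 70; P = 1/26; answer 1/26
Part II: A1 = 1/26; threaded value p + q = 27; c = -16; f(3) = 1*(31) - 1*(11) + 2*(-16) = -12; iterating: f(3)=-12, f(4)=-21, f(5)=53, f(6)=50, f(7)=-45, f(8)=11, f(9)=156, f(10)=55, f(11)=-79, f(12)=178, f(13)=367, f(14)=31, f(15)=20, f(16)=723, f(17)=765; answer 765

765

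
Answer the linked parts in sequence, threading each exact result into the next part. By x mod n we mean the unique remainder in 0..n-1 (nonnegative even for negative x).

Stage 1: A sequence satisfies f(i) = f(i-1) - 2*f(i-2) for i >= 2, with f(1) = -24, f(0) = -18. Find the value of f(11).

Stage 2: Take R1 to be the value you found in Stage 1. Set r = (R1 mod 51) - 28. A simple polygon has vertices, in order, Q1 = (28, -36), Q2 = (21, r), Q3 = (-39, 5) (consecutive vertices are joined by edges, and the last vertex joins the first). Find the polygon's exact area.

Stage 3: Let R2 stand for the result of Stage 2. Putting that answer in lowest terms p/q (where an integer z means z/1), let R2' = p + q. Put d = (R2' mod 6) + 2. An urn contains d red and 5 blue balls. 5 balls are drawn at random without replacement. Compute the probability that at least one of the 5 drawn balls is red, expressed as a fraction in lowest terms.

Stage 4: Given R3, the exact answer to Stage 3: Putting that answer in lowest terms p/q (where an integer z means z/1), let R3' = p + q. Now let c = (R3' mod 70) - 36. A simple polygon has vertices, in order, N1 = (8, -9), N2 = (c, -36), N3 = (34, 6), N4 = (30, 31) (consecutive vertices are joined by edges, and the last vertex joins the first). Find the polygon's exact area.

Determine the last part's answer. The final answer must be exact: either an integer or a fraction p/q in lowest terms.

1367/2

Stage 1: f(2) = 1*(-24) - 2*(-18) = 12; iterating: f(2)=12, f(3)=60, f(4)=36, f(5)=-84, f(6)=-156, f(7)=12, f(8)=324, f(9)=300, f(10)=-348, f(11)=-948; answer -948
Stage 2: R1 = -948; r = -7; cross terms: (28*-7 - 21*-36)=560, (21*5 - -39*-7)=-168, (-39*-36 - 28*5)=1264; twice the area = |1656| = 1656; area = 828; answer 828
Stage 3: R2 = 828; threaded value p + q = 829; d = 3; total draws C(8,5) = 56; complement C(5,5) = 1; favorable 56 - 1 = 55; P = 55/56; answer 55/56
Stage 4: R3 = 55/56; threaded value p + q = 111; c = 5; cross terms: (8*-36 - 5*-9)=-243, (5*6 - 34*-36)=1254, (34*31 - 30*6)=874, (30*-9 - 8*31)=-518; twice the area = |1367| = 1367; area = 1367/2; answer 1367/2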